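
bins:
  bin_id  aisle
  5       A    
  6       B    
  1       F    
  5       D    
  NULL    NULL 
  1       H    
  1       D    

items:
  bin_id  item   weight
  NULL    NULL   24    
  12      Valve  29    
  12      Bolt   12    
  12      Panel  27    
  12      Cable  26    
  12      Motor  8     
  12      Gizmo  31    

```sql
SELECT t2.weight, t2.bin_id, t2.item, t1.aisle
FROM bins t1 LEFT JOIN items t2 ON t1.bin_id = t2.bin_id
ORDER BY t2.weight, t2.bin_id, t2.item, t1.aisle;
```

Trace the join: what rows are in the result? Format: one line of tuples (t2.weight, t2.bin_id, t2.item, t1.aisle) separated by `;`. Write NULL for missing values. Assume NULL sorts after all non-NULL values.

(NULL, NULL, NULL, A); (NULL, NULL, NULL, B); (NULL, NULL, NULL, D); (NULL, NULL, NULL, D); (NULL, NULL, NULL, F); (NULL, NULL, NULL, H); (NULL, NULL, NULL, NULL)

LEFT JOIN keeps every row from `bins`; unmatched rows get NULL for `items`'s columns.
Matching on t1.bin_id = t2.bin_id. A NULL in a compared column never satisfies the condition.
Matched pairs: 0; unmatched t1 rows kept: 7.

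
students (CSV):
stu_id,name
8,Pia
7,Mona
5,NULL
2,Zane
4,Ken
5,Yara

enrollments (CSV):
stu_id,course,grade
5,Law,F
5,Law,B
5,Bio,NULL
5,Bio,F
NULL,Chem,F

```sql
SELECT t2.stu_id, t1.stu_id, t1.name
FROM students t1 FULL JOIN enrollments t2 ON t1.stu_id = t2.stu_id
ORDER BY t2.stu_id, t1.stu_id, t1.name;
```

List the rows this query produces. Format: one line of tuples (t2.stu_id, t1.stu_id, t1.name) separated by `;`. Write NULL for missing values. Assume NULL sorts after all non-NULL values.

(5, 5, Yara); (5, 5, Yara); (5, 5, Yara); (5, 5, Yara); (5, 5, NULL); (5, 5, NULL); (5, 5, NULL); (5, 5, NULL); (NULL, 2, Zane); (NULL, 4, Ken); (NULL, 7, Mona); (NULL, 8, Pia); (NULL, NULL, NULL)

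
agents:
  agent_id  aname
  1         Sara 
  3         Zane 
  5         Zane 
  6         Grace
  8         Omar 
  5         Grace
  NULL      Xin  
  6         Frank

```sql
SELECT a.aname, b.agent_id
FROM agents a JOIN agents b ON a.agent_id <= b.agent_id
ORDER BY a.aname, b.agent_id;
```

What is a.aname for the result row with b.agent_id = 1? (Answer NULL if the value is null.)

Sara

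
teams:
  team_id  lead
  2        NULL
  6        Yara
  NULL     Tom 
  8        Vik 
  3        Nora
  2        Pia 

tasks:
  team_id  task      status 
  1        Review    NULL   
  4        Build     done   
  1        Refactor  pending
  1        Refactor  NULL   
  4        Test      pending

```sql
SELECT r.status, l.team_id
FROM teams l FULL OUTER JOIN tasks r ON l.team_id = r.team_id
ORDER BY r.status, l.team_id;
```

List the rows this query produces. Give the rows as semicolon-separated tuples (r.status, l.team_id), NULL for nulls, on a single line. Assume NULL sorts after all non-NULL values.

FULL OUTER JOIN keeps every row from both sides; unmatched rows get NULL for the other side's columns.
Matching on l.team_id = r.team_id. A NULL in a compared column never satisfies the condition.
- l (team_id=2) has no partner → padded with NULL.
- l (team_id=6) has no partner → padded with NULL.
- l (team_id=NULL) has no partner → padded with NULL.
- l (team_id=8) has no partner → padded with NULL.
- l (team_id=3) has no partner → padded with NULL.
- l (team_id=2) has no partner → padded with NULL.
- 5 r row(s) had no l match → kept, l columns NULL.

(done, NULL); (pending, NULL); (pending, NULL); (NULL, 2); (NULL, 2); (NULL, 3); (NULL, 6); (NULL, 8); (NULL, NULL); (NULL, NULL); (NULL, NULL)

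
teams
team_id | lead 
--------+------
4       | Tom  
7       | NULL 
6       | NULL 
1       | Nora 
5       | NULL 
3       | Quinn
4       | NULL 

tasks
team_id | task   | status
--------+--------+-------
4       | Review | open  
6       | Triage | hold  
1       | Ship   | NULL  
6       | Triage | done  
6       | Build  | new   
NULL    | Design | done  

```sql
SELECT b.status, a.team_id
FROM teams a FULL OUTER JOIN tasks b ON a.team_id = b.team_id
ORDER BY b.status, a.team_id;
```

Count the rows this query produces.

10

FULL OUTER JOIN keeps every row from both sides; unmatched rows get NULL for the other side's columns.
Matching on a.team_id = b.team_id. A NULL in a compared column never satisfies the condition.
Matched pairs: 6; unmatched a rows kept: 3; unmatched b rows kept: 1.
Total: 6 matched + 4 padded = 10 rows.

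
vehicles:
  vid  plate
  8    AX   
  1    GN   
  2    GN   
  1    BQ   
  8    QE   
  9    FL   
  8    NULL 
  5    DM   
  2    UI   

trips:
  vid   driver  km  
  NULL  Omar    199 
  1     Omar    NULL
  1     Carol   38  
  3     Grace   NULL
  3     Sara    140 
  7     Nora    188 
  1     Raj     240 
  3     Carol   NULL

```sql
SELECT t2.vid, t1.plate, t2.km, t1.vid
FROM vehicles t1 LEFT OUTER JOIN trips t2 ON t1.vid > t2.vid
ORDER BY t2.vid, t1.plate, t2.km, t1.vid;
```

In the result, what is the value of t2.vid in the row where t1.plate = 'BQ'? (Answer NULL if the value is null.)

NULL

LEFT JOIN keeps every row from `vehicles`; unmatched rows get NULL for `trips`'s columns.
Matching on t1.vid > t2.vid. A NULL in a compared column never satisfies the condition.
- vid=8: 7 matching t2 row(s), so 7 row(s) emitted.
- vid=1: no t2 row matches, row kept with t2 columns NULL.
- vid=2: 3 matching t2 row(s), so 3 row(s) emitted.
- vid=1: no t2 row matches, row kept with t2 columns NULL.
- vid=8: 7 matching t2 row(s), so 7 row(s) emitted.
- vid=9: 7 matching t2 row(s), so 7 row(s) emitted.
- vid=8: 7 matching t2 row(s), so 7 row(s) emitted.
- vid=5: 6 matching t2 row(s), so 6 row(s) emitted.
- vid=2: 3 matching t2 row(s), so 3 row(s) emitted.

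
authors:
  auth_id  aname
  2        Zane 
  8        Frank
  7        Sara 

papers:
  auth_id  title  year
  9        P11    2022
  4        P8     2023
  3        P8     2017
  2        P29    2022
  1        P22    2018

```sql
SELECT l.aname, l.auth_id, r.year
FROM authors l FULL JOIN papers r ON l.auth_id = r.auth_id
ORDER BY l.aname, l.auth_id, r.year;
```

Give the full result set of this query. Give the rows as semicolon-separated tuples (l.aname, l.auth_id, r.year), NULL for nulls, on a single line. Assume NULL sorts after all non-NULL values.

FULL OUTER JOIN keeps every row from both sides; unmatched rows get NULL for the other side's columns.
Matching on l.auth_id = r.auth_id.
- l row (auth_id=2): matches 1 r row(s) → 1 output row(s).
- l row (auth_id=8): no match → kept, r columns NULL.
- l row (auth_id=7): no match → kept, r columns NULL.
- 4 row(s) from r found no l partner → padded with NULL.
After projecting and ordering:
l.aname | l.auth_id | r.year
Frank | 8 | NULL
Sara | 7 | NULL
Zane | 2 | 2022
NULL | NULL | 2017
NULL | NULL | 2018
NULL | NULL | 2022
NULL | NULL | 2023

(Frank, 8, NULL); (Sara, 7, NULL); (Zane, 2, 2022); (NULL, NULL, 2017); (NULL, NULL, 2018); (NULL, NULL, 2022); (NULL, NULL, 2023)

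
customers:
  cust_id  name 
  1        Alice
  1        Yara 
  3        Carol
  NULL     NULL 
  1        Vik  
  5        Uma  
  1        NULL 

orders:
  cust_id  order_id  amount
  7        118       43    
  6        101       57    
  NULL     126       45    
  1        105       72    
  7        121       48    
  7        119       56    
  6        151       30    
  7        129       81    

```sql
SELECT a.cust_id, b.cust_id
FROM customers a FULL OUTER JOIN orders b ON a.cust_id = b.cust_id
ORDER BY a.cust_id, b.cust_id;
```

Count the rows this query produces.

FULL OUTER JOIN keeps every row from both sides; unmatched rows get NULL for the other side's columns.
Matching on a.cust_id = b.cust_id. A NULL in a compared column never satisfies the condition.
- cust_id=1: 1 matching b row(s), so 1 row(s) emitted.
- cust_id=1: 1 matching b row(s), so 1 row(s) emitted.
- cust_id=3: no b row matches, row kept with b columns NULL.
- cust_id=NULL: no b row matches, row kept with b columns NULL.
- cust_id=1: 1 matching b row(s), so 1 row(s) emitted.
- cust_id=5: no b row matches, row kept with b columns NULL.
- cust_id=1: 1 matching b row(s), so 1 row(s) emitted.
- plus 7 unmatched b row(s), each kept with NULL a columns.
Total: 4 matched + 10 padded = 14 rows.

14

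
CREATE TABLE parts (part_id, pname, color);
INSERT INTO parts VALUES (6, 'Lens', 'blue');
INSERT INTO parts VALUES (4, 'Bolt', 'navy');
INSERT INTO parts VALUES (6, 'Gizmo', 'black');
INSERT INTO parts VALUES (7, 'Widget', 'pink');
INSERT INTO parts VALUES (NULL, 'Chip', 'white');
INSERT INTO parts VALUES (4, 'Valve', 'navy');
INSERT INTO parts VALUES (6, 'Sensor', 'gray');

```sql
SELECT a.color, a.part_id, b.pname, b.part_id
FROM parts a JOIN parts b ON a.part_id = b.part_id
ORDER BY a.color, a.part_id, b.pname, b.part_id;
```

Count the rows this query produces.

14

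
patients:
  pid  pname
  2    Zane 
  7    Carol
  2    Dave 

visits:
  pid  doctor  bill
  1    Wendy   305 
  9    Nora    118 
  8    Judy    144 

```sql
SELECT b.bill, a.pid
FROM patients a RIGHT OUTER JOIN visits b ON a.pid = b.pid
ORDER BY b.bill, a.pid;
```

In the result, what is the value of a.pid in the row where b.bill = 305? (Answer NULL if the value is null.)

NULL

RIGHT JOIN keeps every row from `visits`; unmatched rows get NULL for `patients`'s columns.
Matching on a.pid = b.pid.
- pid=2: no matching b row.
- pid=7: no matching b row.
- pid=2: no matching b row.
- 3 b row(s) had no a match → kept, a columns NULL.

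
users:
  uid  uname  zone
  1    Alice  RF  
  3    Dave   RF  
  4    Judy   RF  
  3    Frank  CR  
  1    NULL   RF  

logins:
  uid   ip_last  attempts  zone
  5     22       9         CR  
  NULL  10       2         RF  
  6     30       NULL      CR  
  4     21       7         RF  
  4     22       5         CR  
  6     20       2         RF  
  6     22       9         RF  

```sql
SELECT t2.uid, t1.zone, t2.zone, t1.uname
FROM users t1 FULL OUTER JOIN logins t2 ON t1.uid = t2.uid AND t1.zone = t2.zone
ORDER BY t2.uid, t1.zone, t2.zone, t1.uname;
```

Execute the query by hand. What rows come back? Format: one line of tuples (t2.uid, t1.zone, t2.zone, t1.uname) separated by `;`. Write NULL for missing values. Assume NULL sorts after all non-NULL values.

FULL OUTER JOIN keeps every row from both sides; unmatched rows get NULL for the other side's columns.
Matching on t1.uid = t2.uid AND t1.zone = t2.zone. A NULL in a compared column never satisfies the condition.
Matched pairs: 1; unmatched t1 rows kept: 4; unmatched t2 rows kept: 6.

(4, RF, RF, Judy); (4, NULL, CR, NULL); (5, NULL, CR, NULL); (6, NULL, CR, NULL); (6, NULL, RF, NULL); (6, NULL, RF, NULL); (NULL, CR, NULL, Frank); (NULL, RF, NULL, Alice); (NULL, RF, NULL, Dave); (NULL, RF, NULL, NULL); (NULL, NULL, RF, NULL)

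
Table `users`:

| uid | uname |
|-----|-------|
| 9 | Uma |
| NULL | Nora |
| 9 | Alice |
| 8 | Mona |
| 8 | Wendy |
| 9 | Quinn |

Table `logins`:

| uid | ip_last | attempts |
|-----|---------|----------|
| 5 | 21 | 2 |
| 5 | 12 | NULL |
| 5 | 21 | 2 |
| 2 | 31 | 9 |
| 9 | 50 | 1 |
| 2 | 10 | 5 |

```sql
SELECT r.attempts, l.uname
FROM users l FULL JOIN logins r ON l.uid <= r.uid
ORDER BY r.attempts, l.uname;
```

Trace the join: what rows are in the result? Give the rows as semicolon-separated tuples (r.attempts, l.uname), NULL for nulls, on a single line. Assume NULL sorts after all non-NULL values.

FULL OUTER JOIN keeps every row from both sides; unmatched rows get NULL for the other side's columns.
Matching on l.uid <= r.uid. A NULL in a compared column never satisfies the condition.
Matched pairs: 5; unmatched l rows kept: 1; unmatched r rows kept: 5.

(1, Alice); (1, Mona); (1, Quinn); (1, Uma); (1, Wendy); (2, NULL); (2, NULL); (5, NULL); (9, NULL); (NULL, Nora); (NULL, NULL)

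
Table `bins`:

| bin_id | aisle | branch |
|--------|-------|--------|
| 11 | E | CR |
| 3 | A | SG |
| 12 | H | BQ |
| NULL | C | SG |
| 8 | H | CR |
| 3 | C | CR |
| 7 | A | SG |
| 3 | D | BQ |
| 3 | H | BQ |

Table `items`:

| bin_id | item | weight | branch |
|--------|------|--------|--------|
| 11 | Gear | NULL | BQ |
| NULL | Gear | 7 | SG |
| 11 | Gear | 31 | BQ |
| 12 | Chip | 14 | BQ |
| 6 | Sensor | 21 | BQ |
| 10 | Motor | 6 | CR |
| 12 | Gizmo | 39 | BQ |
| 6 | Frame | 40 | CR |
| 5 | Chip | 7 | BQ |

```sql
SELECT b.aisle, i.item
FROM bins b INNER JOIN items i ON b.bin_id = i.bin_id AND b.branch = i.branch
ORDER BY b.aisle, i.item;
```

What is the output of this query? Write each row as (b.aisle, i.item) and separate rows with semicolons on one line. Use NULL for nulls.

(H, Chip); (H, Gizmo)

INNER JOIN keeps only pairs where the ON condition holds.
Matching on b.bin_id = i.bin_id AND b.branch = i.branch. A NULL in a compared column never satisfies the condition.
Matched pairs: 2.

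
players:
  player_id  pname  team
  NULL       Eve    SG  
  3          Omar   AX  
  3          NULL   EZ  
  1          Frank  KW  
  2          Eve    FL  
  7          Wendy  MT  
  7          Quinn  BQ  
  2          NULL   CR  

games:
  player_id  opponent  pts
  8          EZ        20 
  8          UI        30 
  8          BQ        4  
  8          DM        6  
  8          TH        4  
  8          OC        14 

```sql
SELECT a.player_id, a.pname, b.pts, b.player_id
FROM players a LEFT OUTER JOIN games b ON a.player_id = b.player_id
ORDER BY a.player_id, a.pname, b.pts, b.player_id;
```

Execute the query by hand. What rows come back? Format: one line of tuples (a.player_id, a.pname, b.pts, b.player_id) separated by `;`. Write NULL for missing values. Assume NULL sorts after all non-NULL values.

(1, Frank, NULL, NULL); (2, Eve, NULL, NULL); (2, NULL, NULL, NULL); (3, Omar, NULL, NULL); (3, NULL, NULL, NULL); (7, Quinn, NULL, NULL); (7, Wendy, NULL, NULL); (NULL, Eve, NULL, NULL)

LEFT JOIN keeps every row from `players`; unmatched rows get NULL for `games`'s columns.
Matching on a.player_id = b.player_id. A NULL in a compared column never satisfies the condition.
Matched pairs: 0; unmatched a rows kept: 8.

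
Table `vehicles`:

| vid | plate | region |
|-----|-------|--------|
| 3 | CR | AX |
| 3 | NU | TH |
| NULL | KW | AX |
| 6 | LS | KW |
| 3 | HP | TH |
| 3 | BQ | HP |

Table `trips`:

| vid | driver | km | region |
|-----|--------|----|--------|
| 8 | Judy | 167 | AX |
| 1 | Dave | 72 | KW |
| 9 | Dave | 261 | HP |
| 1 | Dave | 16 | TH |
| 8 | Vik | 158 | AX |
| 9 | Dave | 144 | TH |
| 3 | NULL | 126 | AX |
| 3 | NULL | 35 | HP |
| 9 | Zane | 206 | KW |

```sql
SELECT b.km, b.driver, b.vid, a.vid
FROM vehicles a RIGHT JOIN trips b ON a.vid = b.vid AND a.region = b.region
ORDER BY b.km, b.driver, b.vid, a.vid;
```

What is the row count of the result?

9

RIGHT JOIN keeps every row from `trips`; unmatched rows get NULL for `vehicles`'s columns.
Matching on a.vid = b.vid AND a.region = b.region. A NULL in a compared column never satisfies the condition.
Matched pairs: 2; unmatched b rows kept: 7.
Total: 2 matched + 7 padded = 9 rows.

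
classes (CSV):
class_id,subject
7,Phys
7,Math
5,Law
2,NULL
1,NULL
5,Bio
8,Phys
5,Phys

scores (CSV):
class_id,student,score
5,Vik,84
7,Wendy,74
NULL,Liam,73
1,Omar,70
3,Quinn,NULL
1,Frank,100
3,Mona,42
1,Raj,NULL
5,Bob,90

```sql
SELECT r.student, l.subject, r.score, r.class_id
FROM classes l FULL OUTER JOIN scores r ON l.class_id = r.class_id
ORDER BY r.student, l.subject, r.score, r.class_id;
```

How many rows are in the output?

FULL OUTER JOIN keeps every row from both sides; unmatched rows get NULL for the other side's columns.
Matching on l.class_id = r.class_id. A NULL in a compared column never satisfies the condition.
- class_id=7: 1 matching r row(s), so 1 row(s) emitted.
- class_id=7: 1 matching r row(s), so 1 row(s) emitted.
- class_id=5: 2 matching r row(s), so 2 row(s) emitted.
- class_id=2: no r row matches, row kept with r columns NULL.
- class_id=1: 3 matching r row(s), so 3 row(s) emitted.
- class_id=5: 2 matching r row(s), so 2 row(s) emitted.
- class_id=8: no r row matches, row kept with r columns NULL.
- class_id=5: 2 matching r row(s), so 2 row(s) emitted.
- plus 3 unmatched r row(s), each kept with NULL l columns.
Total: 11 matched + 5 padded = 16 rows.

16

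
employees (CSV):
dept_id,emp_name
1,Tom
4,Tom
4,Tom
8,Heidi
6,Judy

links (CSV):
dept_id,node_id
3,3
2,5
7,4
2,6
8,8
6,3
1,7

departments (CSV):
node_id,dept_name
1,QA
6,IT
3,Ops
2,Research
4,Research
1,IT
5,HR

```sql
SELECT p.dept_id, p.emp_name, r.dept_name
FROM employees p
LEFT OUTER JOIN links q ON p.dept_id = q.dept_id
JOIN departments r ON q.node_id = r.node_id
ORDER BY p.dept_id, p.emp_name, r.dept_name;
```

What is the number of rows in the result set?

Step 1 — p LEFT JOIN q on dept_id → 5 row(s).
Then INNER JOIN `departments r` on node_id: keep only rows whose q.node_id appears in r.
Result: 1 row(s).

1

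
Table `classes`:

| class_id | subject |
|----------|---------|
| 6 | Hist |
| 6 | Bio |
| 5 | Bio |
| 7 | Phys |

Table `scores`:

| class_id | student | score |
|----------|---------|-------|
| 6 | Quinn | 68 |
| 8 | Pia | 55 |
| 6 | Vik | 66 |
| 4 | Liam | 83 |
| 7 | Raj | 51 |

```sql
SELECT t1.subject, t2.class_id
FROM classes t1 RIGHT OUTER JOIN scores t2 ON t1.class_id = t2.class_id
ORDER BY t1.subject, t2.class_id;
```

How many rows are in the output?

7

RIGHT JOIN keeps every row from `scores`; unmatched rows get NULL for `classes`'s columns.
Matching on t1.class_id = t2.class_id.
- t1[0] class_id=6 → 2 match(es) in t2 → 2 row(s).
- t1[1] class_id=6 → 2 match(es) in t2 → 2 row(s).
- t1[2] class_id=5 → no match.
- t1[3] class_id=7 → 1 match(es) in t2 → 1 row(s).
- 2 row(s) from t2 found no t1 partner → padded with NULL.
Total: 5 matched + 2 padded = 7 rows.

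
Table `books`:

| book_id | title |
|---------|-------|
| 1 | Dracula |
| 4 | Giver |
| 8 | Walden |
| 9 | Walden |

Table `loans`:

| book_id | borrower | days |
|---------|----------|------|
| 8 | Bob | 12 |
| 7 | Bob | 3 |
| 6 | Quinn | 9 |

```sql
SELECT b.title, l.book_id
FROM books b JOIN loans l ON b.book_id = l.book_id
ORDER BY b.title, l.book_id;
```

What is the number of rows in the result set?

INNER JOIN keeps only pairs where the ON condition holds.
Matching on b.book_id = l.book_id.
- b[0] book_id=1 → no match; dropped.
- b[1] book_id=4 → no match; dropped.
- b[2] book_id=8 → 1 match(es) in l → 1 row(s).
- b[3] book_id=9 → no match; dropped.
Total: 1 rows.

1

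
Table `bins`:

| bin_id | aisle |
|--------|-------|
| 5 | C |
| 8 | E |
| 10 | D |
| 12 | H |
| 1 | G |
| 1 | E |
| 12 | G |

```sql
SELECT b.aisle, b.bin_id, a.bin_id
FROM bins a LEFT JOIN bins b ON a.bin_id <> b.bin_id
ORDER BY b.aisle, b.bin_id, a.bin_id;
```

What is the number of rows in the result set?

38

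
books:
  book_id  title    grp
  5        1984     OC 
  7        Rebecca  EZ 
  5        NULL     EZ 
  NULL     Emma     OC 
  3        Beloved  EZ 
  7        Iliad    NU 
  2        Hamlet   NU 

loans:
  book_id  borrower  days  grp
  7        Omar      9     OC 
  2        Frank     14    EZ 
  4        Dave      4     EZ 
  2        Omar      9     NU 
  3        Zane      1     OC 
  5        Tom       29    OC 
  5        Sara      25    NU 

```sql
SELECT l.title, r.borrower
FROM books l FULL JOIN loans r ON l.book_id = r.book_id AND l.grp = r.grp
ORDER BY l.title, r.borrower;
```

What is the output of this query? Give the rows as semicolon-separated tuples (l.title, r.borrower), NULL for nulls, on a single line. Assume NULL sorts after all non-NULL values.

FULL OUTER JOIN keeps every row from both sides; unmatched rows get NULL for the other side's columns.
Matching on l.book_id = r.book_id AND l.grp = r.grp. A NULL in a compared column never satisfies the condition.
- l (book_id=5, grp=OC) pairs with 1 row(s) of r.
- l (book_id=7, grp=EZ) has no partner → padded with NULL.
- l (book_id=5, grp=EZ) has no partner → padded with NULL.
- l (book_id=NULL, grp=OC) has no partner → padded with NULL.
- l (book_id=3, grp=EZ) has no partner → padded with NULL.
- l (book_id=7, grp=NU) has no partner → padded with NULL.
- l (book_id=2, grp=NU) pairs with 1 row(s) of r.
- 5 row(s) from r found no l partner → padded with NULL.

(1984, Tom); (Beloved, NULL); (Emma, NULL); (Hamlet, Omar); (Iliad, NULL); (Rebecca, NULL); (NULL, Dave); (NULL, Frank); (NULL, Omar); (NULL, Sara); (NULL, Zane); (NULL, NULL)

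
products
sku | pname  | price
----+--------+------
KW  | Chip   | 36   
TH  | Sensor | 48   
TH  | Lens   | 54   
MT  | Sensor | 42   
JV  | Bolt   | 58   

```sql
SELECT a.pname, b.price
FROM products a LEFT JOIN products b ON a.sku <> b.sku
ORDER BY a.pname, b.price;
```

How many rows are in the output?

18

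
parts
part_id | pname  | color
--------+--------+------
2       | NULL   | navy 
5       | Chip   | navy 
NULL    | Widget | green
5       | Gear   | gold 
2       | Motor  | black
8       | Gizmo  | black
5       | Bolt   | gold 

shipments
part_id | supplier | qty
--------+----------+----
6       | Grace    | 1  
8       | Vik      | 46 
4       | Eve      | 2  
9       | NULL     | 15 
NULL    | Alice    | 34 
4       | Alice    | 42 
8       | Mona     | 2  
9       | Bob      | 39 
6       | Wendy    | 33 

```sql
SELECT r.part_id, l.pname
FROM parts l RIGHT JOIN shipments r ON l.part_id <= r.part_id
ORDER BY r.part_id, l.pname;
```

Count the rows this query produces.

RIGHT JOIN keeps every row from `shipments`; unmatched rows get NULL for `parts`'s columns.
Matching on l.part_id <= r.part_id. A NULL in a compared column never satisfies the condition.
Matched pairs: 38; unmatched r rows kept: 1.
Total: 38 matched + 1 padded = 39 rows.

39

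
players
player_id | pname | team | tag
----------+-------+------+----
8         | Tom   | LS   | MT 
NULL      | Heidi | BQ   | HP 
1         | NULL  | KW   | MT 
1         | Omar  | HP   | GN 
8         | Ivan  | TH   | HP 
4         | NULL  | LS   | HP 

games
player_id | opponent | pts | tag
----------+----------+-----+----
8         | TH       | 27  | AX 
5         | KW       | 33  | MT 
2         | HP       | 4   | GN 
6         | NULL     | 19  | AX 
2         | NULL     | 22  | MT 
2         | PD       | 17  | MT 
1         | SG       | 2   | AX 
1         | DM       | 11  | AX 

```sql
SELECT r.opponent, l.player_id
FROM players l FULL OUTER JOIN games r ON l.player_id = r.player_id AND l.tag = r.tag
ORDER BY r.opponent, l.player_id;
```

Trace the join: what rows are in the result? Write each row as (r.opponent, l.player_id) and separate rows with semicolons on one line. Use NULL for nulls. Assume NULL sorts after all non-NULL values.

FULL OUTER JOIN keeps every row from both sides; unmatched rows get NULL for the other side's columns.
Matching on l.player_id = r.player_id AND l.tag = r.tag. A NULL in a compared column never satisfies the condition.
Matched pairs: 0; unmatched l rows kept: 6; unmatched r rows kept: 8.

(DM, NULL); (HP, NULL); (KW, NULL); (PD, NULL); (SG, NULL); (TH, NULL); (NULL, 1); (NULL, 1); (NULL, 4); (NULL, 8); (NULL, 8); (NULL, NULL); (NULL, NULL); (NULL, NULL)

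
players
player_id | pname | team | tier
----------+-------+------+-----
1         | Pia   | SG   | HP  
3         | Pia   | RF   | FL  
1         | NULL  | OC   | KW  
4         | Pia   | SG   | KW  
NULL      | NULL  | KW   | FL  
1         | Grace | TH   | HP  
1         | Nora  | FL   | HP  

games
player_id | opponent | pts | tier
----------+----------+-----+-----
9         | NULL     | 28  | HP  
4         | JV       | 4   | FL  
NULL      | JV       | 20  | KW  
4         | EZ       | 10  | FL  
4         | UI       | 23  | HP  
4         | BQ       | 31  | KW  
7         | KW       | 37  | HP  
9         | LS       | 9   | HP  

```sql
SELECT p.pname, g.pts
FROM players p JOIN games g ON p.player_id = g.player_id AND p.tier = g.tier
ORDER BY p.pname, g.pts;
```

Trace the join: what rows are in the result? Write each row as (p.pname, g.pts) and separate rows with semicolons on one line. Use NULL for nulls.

(Pia, 31)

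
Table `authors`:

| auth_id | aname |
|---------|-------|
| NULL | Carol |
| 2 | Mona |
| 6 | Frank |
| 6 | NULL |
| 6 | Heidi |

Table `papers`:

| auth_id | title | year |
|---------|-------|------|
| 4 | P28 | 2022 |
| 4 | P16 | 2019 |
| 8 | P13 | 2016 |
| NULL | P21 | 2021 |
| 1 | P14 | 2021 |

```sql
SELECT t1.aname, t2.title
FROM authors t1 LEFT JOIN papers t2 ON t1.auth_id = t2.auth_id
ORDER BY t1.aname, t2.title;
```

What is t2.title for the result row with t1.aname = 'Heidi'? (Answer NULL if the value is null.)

LEFT JOIN keeps every row from `authors`; unmatched rows get NULL for `papers`'s columns.
Matching on t1.auth_id = t2.auth_id. A NULL in a compared column never satisfies the condition.
Matched pairs: 0; unmatched t1 rows kept: 5.

NULL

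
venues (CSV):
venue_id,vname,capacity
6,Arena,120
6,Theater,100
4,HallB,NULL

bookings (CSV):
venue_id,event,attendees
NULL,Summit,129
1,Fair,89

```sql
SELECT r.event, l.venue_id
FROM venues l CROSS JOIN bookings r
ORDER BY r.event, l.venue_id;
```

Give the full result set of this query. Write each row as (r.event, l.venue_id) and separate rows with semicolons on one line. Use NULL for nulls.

(Fair, 4); (Fair, 6); (Fair, 6); (Summit, 4); (Summit, 6); (Summit, 6)

CROSS JOIN pairs every row of `venues` with every row of `bookings`: 3 × 2 = 6 rows.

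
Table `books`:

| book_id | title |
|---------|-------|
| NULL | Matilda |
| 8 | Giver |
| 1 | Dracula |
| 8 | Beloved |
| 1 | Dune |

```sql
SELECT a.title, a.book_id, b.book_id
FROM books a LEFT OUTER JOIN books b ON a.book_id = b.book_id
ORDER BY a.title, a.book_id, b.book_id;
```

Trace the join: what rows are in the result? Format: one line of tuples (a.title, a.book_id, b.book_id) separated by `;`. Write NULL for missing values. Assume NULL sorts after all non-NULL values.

LEFT JOIN keeps every row from `books a`; unmatched rows get NULL for `books b`'s columns.
Matching on a.book_id = b.book_id. A NULL in a compared column never satisfies the condition.
- book_id=NULL: no b row matches, row kept with b columns NULL.
- book_id=8: 2 matching b row(s), so 2 row(s) emitted.
- book_id=1: 2 matching b row(s), so 2 row(s) emitted.
- book_id=8: 2 matching b row(s), so 2 row(s) emitted.
- book_id=1: 2 matching b row(s), so 2 row(s) emitted.
After projecting and ordering:
a.title | a.book_id | b.book_id
Beloved | 8 | 8
Beloved | 8 | 8
Dracula | 1 | 1
Dracula | 1 | 1
Dune | 1 | 1
Dune | 1 | 1
Giver | 8 | 8
Giver | 8 | 8
Matilda | NULL | NULL

(Beloved, 8, 8); (Beloved, 8, 8); (Dracula, 1, 1); (Dracula, 1, 1); (Dune, 1, 1); (Dune, 1, 1); (Giver, 8, 8); (Giver, 8, 8); (Matilda, NULL, NULL)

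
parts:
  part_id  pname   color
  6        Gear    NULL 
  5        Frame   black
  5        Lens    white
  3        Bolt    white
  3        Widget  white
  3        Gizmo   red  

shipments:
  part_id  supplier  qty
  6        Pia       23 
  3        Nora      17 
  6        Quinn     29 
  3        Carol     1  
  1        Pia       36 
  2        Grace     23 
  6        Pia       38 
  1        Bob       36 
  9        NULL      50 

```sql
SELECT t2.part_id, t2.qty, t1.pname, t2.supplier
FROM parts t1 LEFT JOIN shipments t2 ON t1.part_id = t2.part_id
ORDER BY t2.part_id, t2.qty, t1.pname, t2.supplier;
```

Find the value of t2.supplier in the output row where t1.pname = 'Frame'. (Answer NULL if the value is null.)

LEFT JOIN keeps every row from `parts`; unmatched rows get NULL for `shipments`'s columns.
Matching on t1.part_id = t2.part_id.
- t1[0] part_id=6 → 3 match(es) in t2 → 3 row(s).
- t1[1] part_id=5 → no match; kept with NULLs on the t2 side.
- t1[2] part_id=5 → no match; kept with NULLs on the t2 side.
- t1[3] part_id=3 → 2 match(es) in t2 → 2 row(s).
- t1[4] part_id=3 → 2 match(es) in t2 → 2 row(s).
- t1[5] part_id=3 → 2 match(es) in t2 → 2 row(s).

NULL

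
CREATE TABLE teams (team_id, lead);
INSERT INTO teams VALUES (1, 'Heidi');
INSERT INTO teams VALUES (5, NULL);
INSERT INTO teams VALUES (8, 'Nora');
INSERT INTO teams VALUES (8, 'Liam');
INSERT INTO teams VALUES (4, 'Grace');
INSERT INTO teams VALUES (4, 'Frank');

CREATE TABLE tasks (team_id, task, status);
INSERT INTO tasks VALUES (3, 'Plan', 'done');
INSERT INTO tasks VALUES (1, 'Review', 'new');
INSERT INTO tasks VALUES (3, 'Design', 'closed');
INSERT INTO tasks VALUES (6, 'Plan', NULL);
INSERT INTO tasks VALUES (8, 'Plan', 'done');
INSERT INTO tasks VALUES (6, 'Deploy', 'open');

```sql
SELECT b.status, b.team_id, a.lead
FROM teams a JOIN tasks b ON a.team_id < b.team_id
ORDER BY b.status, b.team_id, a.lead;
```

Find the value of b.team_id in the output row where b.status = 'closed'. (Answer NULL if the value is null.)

INNER JOIN keeps only pairs where the ON condition holds.
Matching on a.team_id < b.team_id.
- a (team_id=1) pairs with 5 row(s) of b.
- a (team_id=5) pairs with 3 row(s) of b.
- a (team_id=8) has no partner → excluded.
- a (team_id=8) has no partner → excluded.
- a (team_id=4) pairs with 3 row(s) of b.
- a (team_id=4) pairs with 3 row(s) of b.

3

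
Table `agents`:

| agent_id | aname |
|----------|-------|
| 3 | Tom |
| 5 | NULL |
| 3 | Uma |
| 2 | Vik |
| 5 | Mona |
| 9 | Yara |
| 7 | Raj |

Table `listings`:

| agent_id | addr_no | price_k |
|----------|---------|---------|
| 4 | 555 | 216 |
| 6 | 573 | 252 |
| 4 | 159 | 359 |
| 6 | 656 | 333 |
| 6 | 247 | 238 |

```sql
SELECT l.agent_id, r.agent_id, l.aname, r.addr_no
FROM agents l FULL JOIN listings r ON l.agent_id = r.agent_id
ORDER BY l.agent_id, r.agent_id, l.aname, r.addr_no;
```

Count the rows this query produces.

12

FULL OUTER JOIN keeps every row from both sides; unmatched rows get NULL for the other side's columns.
Matching on l.agent_id = r.agent_id.
Matched pairs: 0; unmatched l rows kept: 7; unmatched r rows kept: 5.
Total: 0 matched + 12 padded = 12 rows.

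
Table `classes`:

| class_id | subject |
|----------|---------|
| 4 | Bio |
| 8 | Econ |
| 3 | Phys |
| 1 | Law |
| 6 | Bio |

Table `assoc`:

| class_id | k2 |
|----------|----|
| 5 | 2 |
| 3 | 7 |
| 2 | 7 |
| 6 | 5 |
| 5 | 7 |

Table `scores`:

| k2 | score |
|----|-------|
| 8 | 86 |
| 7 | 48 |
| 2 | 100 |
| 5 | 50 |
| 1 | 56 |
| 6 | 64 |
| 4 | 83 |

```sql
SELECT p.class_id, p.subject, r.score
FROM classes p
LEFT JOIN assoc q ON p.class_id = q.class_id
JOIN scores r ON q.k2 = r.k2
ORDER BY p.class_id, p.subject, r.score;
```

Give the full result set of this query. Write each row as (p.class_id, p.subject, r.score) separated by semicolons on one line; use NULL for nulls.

(3, Phys, 48); (6, Bio, 50)

Evaluate left to right. First `classes p LEFT JOIN assoc q` on class_id: 5 row(s).
Then INNER JOIN `scores r` on k2: keep only rows whose q.k2 appears in r.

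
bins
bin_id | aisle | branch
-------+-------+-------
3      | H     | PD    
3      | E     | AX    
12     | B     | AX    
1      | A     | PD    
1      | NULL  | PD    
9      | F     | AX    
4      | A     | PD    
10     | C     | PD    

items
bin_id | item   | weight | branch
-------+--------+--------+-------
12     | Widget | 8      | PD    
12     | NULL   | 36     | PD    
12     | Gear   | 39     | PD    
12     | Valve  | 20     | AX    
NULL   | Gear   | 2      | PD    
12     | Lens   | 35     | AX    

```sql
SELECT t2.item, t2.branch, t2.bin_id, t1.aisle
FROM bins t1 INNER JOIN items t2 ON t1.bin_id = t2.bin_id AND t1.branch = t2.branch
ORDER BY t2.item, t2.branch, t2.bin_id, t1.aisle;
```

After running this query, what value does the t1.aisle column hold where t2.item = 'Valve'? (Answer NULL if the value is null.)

INNER JOIN keeps only pairs where the ON condition holds.
Matching on t1.bin_id = t2.bin_id AND t1.branch = t2.branch. A NULL in a compared column never satisfies the condition.
- bin_id=3, branch=PD: no matching t2 row, dropped.
- bin_id=3, branch=AX: no matching t2 row, dropped.
- bin_id=12, branch=AX: 2 matching t2 row(s), so 2 row(s) emitted.
- bin_id=1, branch=PD: no matching t2 row, dropped.
- bin_id=1, branch=PD: no matching t2 row, dropped.
- bin_id=9, branch=AX: no matching t2 row, dropped.
- bin_id=4, branch=PD: no matching t2 row, dropped.
- bin_id=10, branch=PD: no matching t2 row, dropped.

B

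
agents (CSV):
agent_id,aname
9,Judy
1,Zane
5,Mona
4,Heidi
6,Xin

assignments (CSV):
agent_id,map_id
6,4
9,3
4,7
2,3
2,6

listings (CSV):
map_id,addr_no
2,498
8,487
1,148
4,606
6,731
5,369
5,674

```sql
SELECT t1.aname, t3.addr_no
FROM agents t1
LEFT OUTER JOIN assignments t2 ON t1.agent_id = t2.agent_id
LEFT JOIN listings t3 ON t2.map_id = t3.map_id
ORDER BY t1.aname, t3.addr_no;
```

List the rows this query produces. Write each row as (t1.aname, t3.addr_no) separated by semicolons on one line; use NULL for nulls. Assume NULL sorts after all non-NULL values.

Joins associate left-to-right: agents LEFT JOIN assignments on agent_id gives 5 intermediate row(s).
Then LEFT JOIN `listings t3` on map_id: each of those 5 rows is kept; rows whose t2.map_id has no match in t3 get NULL for t3's columns.

(Heidi, NULL); (Judy, NULL); (Mona, NULL); (Xin, 606); (Zane, NULL)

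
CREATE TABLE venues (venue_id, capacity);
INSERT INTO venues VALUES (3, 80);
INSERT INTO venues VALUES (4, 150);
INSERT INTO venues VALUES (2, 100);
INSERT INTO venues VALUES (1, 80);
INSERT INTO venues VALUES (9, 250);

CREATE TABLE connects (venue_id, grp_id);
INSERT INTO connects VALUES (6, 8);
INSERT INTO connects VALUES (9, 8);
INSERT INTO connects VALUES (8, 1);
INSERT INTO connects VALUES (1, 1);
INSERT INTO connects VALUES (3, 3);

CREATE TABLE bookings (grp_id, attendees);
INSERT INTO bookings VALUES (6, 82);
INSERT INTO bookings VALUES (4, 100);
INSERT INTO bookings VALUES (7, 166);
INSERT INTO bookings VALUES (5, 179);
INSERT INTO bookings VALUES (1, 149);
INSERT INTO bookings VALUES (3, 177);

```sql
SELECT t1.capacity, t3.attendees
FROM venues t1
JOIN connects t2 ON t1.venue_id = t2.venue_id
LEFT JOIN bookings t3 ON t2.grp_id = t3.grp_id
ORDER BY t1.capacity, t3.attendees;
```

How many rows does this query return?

3

Step 1 — t1 INNER JOIN t2 on venue_id → 3 row(s).
Then LEFT JOIN `bookings t3` on grp_id: each of those 3 rows is kept; rows whose t2.grp_id has no match in t3 get NULL for t3's columns.
Result: 3 row(s).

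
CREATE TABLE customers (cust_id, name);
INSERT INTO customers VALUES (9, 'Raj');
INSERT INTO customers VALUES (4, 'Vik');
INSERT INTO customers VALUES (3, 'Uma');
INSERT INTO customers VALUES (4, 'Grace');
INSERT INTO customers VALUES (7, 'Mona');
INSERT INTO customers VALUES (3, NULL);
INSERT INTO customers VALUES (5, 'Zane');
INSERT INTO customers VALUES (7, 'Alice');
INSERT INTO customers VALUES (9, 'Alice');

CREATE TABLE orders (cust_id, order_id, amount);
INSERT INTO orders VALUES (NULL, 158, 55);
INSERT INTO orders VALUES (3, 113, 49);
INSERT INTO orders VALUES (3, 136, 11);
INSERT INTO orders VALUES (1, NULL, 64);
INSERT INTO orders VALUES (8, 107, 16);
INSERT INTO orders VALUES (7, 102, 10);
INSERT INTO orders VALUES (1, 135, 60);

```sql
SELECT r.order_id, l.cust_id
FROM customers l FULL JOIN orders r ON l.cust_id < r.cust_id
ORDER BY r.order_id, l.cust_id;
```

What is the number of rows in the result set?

19

FULL OUTER JOIN keeps every row from both sides; unmatched rows get NULL for the other side's columns.
Matching on l.cust_id < r.cust_id. A NULL in a compared column never satisfies the condition.
- l row (cust_id=9): no match → kept, r columns NULL.
- l row (cust_id=4): matches 2 r row(s) → 2 output row(s).
- l row (cust_id=3): matches 2 r row(s) → 2 output row(s).
- l row (cust_id=4): matches 2 r row(s) → 2 output row(s).
- l row (cust_id=7): matches 1 r row(s) → 1 output row(s).
- l row (cust_id=3): matches 2 r row(s) → 2 output row(s).
- l row (cust_id=5): matches 2 r row(s) → 2 output row(s).
- l row (cust_id=7): matches 1 r row(s) → 1 output row(s).
- l row (cust_id=9): no match → kept, r columns NULL.
- 5 r row(s) had no l match → kept, l columns NULL.
Total: 12 matched + 7 padded = 19 rows.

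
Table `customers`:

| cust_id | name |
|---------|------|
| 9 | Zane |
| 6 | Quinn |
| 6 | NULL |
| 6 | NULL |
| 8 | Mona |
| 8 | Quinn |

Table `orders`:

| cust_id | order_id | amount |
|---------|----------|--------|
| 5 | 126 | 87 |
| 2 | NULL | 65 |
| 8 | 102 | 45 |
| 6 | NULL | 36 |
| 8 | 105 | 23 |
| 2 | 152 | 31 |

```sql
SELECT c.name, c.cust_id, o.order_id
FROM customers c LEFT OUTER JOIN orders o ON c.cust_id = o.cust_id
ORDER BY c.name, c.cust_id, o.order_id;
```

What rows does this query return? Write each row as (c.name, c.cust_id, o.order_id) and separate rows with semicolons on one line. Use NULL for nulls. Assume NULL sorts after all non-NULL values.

(Mona, 8, 102); (Mona, 8, 105); (Quinn, 6, NULL); (Quinn, 8, 102); (Quinn, 8, 105); (Zane, 9, NULL); (NULL, 6, NULL); (NULL, 6, NULL)

LEFT JOIN keeps every row from `customers`; unmatched rows get NULL for `orders`'s columns.
Matching on c.cust_id = o.cust_id.
Matched pairs: 7; unmatched c rows kept: 1.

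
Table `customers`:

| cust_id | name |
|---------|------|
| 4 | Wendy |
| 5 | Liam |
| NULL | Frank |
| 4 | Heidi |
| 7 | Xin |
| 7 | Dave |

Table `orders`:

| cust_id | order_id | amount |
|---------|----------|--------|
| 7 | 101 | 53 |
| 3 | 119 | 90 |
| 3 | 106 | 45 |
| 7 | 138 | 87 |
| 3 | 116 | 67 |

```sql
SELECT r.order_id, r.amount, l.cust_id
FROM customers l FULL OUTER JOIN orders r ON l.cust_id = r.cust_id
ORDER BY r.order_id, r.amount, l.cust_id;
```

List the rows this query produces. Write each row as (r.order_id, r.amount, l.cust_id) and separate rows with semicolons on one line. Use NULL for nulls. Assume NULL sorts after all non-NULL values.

FULL OUTER JOIN keeps every row from both sides; unmatched rows get NULL for the other side's columns.
Matching on l.cust_id = r.cust_id. A NULL in a compared column never satisfies the condition.
Matched pairs: 4; unmatched l rows kept: 4; unmatched r rows kept: 3.

(101, 53, 7); (101, 53, 7); (106, 45, NULL); (116, 67, NULL); (119, 90, NULL); (138, 87, 7); (138, 87, 7); (NULL, NULL, 4); (NULL, NULL, 4); (NULL, NULL, 5); (NULL, NULL, NULL)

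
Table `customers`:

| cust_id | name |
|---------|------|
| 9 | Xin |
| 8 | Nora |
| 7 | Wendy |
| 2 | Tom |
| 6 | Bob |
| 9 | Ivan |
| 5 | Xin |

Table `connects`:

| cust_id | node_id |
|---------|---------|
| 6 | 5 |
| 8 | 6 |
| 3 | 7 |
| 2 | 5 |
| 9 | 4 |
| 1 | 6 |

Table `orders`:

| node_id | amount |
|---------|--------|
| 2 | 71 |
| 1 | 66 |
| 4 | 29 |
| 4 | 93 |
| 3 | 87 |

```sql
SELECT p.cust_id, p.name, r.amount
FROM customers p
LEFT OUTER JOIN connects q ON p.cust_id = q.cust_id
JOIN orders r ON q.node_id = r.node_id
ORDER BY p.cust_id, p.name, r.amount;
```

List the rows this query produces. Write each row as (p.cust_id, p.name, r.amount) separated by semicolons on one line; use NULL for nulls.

(9, Ivan, 29); (9, Ivan, 93); (9, Xin, 29); (9, Xin, 93)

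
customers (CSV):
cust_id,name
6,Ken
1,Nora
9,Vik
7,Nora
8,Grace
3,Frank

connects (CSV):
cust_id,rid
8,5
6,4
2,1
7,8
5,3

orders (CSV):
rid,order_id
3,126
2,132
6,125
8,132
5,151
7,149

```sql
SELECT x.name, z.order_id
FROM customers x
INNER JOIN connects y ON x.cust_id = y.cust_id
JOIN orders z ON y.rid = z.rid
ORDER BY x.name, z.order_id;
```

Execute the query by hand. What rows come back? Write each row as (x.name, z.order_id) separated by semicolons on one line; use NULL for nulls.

(Grace, 151); (Nora, 132)

Evaluate left to right. First `customers x INNER JOIN connects y` on cust_id: 3 row(s).
Then INNER JOIN `orders z` on rid: keep only rows whose y.rid appears in z.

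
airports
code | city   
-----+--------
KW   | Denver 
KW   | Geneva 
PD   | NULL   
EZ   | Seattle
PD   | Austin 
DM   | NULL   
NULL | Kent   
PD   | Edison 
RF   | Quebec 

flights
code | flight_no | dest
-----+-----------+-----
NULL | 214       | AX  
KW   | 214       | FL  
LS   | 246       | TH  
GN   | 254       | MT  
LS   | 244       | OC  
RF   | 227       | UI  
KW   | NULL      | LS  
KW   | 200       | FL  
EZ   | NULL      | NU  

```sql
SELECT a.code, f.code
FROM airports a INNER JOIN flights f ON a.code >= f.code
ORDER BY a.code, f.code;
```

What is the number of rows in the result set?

INNER JOIN keeps only pairs where the ON condition holds.
Matching on a.code >= f.code. A NULL in a compared column never satisfies the condition.
- code=KW: 5 matching f row(s), so 5 row(s) emitted.
- code=KW: 5 matching f row(s), so 5 row(s) emitted.
- code=PD: 7 matching f row(s), so 7 row(s) emitted.
- code=EZ: 1 matching f row(s), so 1 row(s) emitted.
- code=PD: 7 matching f row(s), so 7 row(s) emitted.
- code=DM: no matching f row, dropped.
- code=NULL: no matching f row, dropped.
- code=PD: 7 matching f row(s), so 7 row(s) emitted.
- code=RF: 8 matching f row(s), so 8 row(s) emitted.
Total: 40 rows.

40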